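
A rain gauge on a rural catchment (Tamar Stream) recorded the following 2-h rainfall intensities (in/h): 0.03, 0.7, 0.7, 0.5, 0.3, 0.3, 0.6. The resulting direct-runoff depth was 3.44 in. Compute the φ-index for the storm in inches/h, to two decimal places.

Only the 6 blocks with intensity above φ contribute runoff: 0.7, 0.7, 0.5, 0.3, 0.3, 0.6 in/h.
Σ(I−φ)·Δt = d  ⇒  (0.7+0.7+0.5+0.3+0.3+0.6 − 6φ)·2 = 3.44
φ = (3.100 − 3.44/2) / 6 = 0.23 in/h.

φ ≈ 0.23 in/h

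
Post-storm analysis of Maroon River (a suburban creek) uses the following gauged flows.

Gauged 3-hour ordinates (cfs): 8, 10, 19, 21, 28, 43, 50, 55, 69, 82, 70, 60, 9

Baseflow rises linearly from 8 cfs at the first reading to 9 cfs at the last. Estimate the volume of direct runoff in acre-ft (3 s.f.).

Direct-runoff ordinates (Q − Q_b): 0.00, 1.92, 10.83, 12.75, 19.67, 34.58, 41.50, 46.42, 60.33, 73.25, 61.17, 51.08, 0.00 cfs.
ΣQ_DR = 413.5 cfs.
With Δt = 3 h = 10800 s, V = ΣQ_DR · Δt = 413.5 × 10800 = 4.47 × 10^6 ft³ = 103 acre-ft.

V ≈ 103 acre-ft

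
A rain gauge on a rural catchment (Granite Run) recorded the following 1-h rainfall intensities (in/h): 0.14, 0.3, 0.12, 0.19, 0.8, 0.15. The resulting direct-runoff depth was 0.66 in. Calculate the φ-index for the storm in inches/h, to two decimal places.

Only the 2 blocks with intensity above φ contribute runoff: 0.3, 0.8 in/h.
Σ(I−φ)·Δt = d  ⇒  (0.3+0.8 − 2φ)·1 = 0.66
φ = (1.100 − 0.66/1) / 2 = 0.22 in/h.

φ ≈ 0.22 in/h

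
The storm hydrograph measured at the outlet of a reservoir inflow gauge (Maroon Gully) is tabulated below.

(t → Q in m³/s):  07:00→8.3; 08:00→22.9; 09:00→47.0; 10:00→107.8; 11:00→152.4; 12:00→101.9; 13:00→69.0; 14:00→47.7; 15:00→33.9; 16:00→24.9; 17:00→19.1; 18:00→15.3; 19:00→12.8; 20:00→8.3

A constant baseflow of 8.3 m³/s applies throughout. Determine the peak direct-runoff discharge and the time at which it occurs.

Subtracting baseflow gives direct-runoff ordinates: 0.0, 14.6, 38.7, 99.5, 144.1, 93.6, 60.7, 39.4, 25.6, 16.6, 10.8, 7.0, 4.5, 0.0 m³/s.
The maximum is 144.1 m³/s, occurring at the reading for t = 11:00.

Q_p = 144.1 m³/s at t = 11:00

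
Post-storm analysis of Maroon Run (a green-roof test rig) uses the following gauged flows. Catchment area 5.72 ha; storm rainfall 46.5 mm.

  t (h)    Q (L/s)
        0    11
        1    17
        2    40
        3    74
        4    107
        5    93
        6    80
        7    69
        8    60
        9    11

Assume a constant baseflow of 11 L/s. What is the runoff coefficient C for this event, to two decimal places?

ΣQ_DR = 452.0 L/s; V = ΣQ_DR·Δt = 1.627 × 10^6 L.
Runoff depth d = V / A = 28.45 mm.
C = d / P = 28.45 / 46.5 = 0.61.

C ≈ 0.61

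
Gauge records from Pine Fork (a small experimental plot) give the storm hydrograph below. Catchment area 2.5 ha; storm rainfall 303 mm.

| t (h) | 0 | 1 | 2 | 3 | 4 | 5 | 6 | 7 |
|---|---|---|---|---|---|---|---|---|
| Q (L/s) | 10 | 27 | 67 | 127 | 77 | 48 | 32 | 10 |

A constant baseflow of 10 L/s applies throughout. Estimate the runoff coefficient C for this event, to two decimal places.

ΣQ_DR = 318.0 L/s; V = ΣQ_DR·Δt = 1.145 × 10^6 L.
Runoff depth d = V / A = 45.79 mm.
C = d / P = 45.79 / 303 = 0.15.

C ≈ 0.15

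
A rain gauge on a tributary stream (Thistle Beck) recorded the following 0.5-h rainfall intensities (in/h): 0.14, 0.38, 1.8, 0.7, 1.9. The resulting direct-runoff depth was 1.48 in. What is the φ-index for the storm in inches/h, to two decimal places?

φ ≈ 0.48 in/h

Only the 3 blocks with intensity above φ contribute runoff: 1.8, 0.7, 1.9 in/h.
Σ(I−φ)·Δt = d  ⇒  (1.8+0.7+1.9 − 3φ)·0.5 = 1.48
φ = (4.400 − 1.48/0.5) / 3 = 0.48 in/h.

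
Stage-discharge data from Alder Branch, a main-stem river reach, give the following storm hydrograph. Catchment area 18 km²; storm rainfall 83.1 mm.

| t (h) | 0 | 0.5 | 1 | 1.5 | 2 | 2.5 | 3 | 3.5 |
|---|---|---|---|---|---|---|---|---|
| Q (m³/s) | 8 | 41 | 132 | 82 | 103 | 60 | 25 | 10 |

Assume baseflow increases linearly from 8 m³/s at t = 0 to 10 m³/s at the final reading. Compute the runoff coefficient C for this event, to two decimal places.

ΣQ_DR = 389.0 m³/s; V = ΣQ_DR·Δt = 7.002 × 10^5 m³.
Runoff depth d = V / A = 38.90 mm.
C = d / P = 38.90 / 83.1 = 0.47.

C ≈ 0.47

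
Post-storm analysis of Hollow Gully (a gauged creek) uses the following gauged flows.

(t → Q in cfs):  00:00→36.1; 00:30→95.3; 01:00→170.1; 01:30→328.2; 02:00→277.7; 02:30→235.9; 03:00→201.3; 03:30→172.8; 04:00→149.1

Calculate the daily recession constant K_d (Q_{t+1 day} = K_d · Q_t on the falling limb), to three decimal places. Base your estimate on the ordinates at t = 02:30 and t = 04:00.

Between t = 02:30 and t = 04:00 the flow falls from 235.9 to 149.1 cfs over 3×0.5 h = 1.5 h.
Per-interval ratio K = (149.1/235.9)^(1/3) = 0.8582; K_d = K^(24/0.5) = 0.001.

K_d ≈ 0.001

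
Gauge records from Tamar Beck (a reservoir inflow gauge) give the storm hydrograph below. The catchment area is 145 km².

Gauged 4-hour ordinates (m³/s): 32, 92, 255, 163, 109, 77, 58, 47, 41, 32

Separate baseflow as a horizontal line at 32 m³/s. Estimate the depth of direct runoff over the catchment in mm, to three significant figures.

d ≈ 58.2 mm

Direct runoff: 0.0, 60.0, 223.0, 131.0, 77.0, 45.0, 26.0, 15.0, 9.0, 0.0 m³/s; ΣQ_DR = 586.0 m³/s.
V = ΣQ_DR · Δt = 586.0 × 14400 s = 8.438 × 10^6 m³.
Over A = 145 km², depth = V / A = 58.2 mm.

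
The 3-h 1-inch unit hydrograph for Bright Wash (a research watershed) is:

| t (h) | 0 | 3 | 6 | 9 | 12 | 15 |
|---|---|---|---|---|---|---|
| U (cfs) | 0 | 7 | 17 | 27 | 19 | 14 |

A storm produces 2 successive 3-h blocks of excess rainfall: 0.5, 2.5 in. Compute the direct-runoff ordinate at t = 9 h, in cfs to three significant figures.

By discrete convolution, Q_j = Σ (P_i / 1 in) · U_{j−i}.
At t = 9 h (j=3): Q = (0.5/1)·27 + (2.5/1)·17 = 56.0 cfs.

Q ≈ 56.0 cfs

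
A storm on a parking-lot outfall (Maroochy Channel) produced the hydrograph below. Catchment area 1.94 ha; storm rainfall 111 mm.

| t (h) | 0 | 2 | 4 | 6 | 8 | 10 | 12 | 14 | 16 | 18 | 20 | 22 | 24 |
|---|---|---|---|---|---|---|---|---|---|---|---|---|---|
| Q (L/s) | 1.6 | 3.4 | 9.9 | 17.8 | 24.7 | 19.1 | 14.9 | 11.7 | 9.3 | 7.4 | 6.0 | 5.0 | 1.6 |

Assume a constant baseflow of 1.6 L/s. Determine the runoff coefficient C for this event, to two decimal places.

ΣQ_DR = 111.6 L/s; V = ΣQ_DR·Δt = 8.035 × 10^5 L.
Runoff depth d = V / A = 41.42 mm.
C = d / P = 41.42 / 111 = 0.37.

C ≈ 0.37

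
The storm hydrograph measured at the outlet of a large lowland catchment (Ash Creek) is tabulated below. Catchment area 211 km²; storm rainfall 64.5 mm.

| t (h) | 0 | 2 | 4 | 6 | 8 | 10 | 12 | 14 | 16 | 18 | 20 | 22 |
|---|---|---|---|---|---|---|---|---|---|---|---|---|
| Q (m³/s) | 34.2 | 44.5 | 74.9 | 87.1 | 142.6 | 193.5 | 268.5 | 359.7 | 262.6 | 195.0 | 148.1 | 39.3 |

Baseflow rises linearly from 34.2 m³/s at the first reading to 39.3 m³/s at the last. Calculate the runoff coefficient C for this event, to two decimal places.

ΣQ_DR = 1409 m³/s; V = ΣQ_DR·Δt = 1.014 × 10^7 m³.
Runoff depth d = V / A = 48.08 mm.
C = d / P = 48.08 / 64.5 = 0.75.

C ≈ 0.75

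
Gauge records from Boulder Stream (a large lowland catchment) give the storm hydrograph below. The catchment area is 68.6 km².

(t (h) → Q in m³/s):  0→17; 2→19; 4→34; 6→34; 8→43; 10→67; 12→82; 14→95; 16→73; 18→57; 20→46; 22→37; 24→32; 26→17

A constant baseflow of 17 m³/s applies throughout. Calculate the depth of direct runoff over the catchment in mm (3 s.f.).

Direct runoff: 0.0, 2.0, 17.0, 17.0, 26.0, 50.0, 65.0, 78.0, 56.0, 40.0, 29.0, 20.0, 15.0, 0.0 m³/s; ΣQ_DR = 415.0 m³/s.
V = ΣQ_DR · Δt = 415.0 × 7200 s = 2.988 × 10^6 m³.
Over A = 68.6 km², depth = V / A = 43.6 mm.

d ≈ 43.6 mm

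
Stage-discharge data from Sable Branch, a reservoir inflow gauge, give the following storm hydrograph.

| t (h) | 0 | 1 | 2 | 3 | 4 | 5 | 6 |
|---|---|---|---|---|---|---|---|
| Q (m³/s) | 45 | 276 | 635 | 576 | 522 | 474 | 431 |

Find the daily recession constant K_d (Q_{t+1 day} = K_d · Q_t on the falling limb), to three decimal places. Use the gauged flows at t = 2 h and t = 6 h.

Between t = 2 h and t = 6 h the flow falls from 635 to 431 m³/s over 4×1 h = 4 h.
Per-interval ratio K = (431/635)^(1/4) = 0.9077; K_d = K^(24/1) = 0.098.

K_d ≈ 0.098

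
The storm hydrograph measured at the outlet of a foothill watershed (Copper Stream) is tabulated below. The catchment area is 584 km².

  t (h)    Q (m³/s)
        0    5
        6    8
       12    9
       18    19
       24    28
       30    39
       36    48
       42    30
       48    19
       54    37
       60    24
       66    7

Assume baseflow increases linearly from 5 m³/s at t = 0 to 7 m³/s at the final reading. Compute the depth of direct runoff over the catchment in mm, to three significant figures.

d ≈ 7.43 mm

Direct runoff: 0.00, 2.82, 3.64, 13.45, 22.27, 33.09, 41.91, 23.73, 12.55, 30.36, 17.18, 0.00 m³/s; ΣQ_DR = 201.0 m³/s.
V = ΣQ_DR · Δt = 201.0 × 21600 s = 4.342 × 10^6 m³.
Over A = 584 km², depth = V / A = 7.43 mm.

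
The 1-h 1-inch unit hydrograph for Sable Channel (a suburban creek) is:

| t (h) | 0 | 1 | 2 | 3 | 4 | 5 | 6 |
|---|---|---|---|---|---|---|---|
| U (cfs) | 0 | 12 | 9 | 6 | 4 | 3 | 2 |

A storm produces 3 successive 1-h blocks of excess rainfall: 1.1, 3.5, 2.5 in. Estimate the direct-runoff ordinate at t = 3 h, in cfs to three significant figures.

Q ≈ 68.1 cfs

By discrete convolution, Q_j = Σ (P_i / 1 in) · U_{j−i}.
At t = 3 h (j=3): Q = (1.1/1)·6 + (3.5/1)·9 + (2.5/1)·12 = 68.1 cfs.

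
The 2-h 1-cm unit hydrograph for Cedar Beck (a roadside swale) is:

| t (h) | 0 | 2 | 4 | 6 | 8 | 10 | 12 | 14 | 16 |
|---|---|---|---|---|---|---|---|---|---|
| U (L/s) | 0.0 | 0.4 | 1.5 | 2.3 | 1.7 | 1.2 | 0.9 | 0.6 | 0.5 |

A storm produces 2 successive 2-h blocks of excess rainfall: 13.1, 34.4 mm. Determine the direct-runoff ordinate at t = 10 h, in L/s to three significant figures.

Q ≈ 7.42 L/s

By discrete convolution, Q_j = Σ (P_i / 10 mm) · U_{j−i}.
At t = 10 h (j=5): Q = (13.1/10)·1.2 + (34.4/10)·1.7 = 7.42 L/s.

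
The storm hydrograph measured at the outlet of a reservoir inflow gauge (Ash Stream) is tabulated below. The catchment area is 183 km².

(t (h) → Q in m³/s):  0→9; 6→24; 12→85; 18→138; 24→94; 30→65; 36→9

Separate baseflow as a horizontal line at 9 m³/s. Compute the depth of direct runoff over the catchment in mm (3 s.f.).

Direct runoff: 0.0, 15.0, 76.0, 129.0, 85.0, 56.0, 0.0 m³/s; ΣQ_DR = 361.0 m³/s.
V = ΣQ_DR · Δt = 361.0 × 21600 s = 7.798 × 10^6 m³.
Over A = 183 km², depth = V / A = 42.6 mm.

d ≈ 42.6 mm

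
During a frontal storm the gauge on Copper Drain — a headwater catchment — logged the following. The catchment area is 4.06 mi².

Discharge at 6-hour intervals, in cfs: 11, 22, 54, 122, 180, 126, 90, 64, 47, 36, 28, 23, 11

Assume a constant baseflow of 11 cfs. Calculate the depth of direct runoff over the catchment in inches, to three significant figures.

Direct runoff: 0.0, 11.0, 43.0, 111.0, 169.0, 115.0, 79.0, 53.0, 36.0, 25.0, 17.0, 12.0, 0.0 cfs; ΣQ_DR = 671.0 cfs.
V = ΣQ_DR · Δt = 671.0 × 21600 s = 1.449 × 10^7 ft³.
Over A = 4.06 mi², depth = V / A = 1.54 in.

d ≈ 1.54 in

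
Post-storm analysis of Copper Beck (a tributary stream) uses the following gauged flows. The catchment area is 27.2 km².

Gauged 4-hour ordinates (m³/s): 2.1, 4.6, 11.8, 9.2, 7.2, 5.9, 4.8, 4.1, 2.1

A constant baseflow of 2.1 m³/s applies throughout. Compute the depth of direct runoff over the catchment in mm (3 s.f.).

Direct runoff: 0.0, 2.5, 9.7, 7.1, 5.1, 3.8, 2.7, 2.0, 0.0 m³/s; ΣQ_DR = 32.90 m³/s.
V = ΣQ_DR · Δt = 32.90 × 14400 s = 4.738 × 10^5 m³.
Over A = 27.2 km², depth = V / A = 17.4 mm.

d ≈ 17.4 mm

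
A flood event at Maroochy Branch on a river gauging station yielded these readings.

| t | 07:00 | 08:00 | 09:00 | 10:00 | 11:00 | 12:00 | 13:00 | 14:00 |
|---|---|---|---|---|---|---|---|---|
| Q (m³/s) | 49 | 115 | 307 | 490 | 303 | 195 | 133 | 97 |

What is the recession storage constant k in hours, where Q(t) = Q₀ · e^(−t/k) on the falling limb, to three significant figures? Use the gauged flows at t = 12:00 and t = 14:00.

k ≈ 2.86 h

On the falling limb, Q drops from 195 to 97 m³/s between t = 12:00 and t = 14:00 (Δt = 2 h).
k = −Δt / ln(Q₂/Q₁) = −2 / ln(97/195) = 2.86 h.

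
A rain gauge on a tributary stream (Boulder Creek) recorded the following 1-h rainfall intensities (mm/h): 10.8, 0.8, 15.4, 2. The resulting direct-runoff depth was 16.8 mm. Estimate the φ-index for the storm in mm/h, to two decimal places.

Only the 2 blocks with intensity above φ contribute runoff: 10.8, 15.4 mm/h.
Σ(I−φ)·Δt = d  ⇒  (10.8+15.4 − 2φ)·1 = 16.8
φ = (26.20 − 16.8/1) / 2 = 4.70 mm/h.

φ ≈ 4.70 mm/h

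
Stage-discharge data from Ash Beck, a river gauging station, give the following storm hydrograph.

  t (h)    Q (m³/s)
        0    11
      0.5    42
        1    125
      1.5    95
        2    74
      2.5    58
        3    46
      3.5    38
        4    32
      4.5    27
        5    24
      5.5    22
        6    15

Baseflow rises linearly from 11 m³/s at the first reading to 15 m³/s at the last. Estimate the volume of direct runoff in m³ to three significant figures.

V ≈ 7.92 × 10^5 m³

Direct-runoff ordinates (Q − Q_b): 0.00, 30.67, 113.33, 83.00, 61.67, 45.33, 33.00, 24.67, 18.33, 13.00, 9.67, 7.33, 0.00 m³/s.
ΣQ_DR = 440.0 m³/s.
With Δt = 0.5 h = 1800 s, V = ΣQ_DR · Δt = 440.0 × 1800 = 7.92 × 10^5 m³.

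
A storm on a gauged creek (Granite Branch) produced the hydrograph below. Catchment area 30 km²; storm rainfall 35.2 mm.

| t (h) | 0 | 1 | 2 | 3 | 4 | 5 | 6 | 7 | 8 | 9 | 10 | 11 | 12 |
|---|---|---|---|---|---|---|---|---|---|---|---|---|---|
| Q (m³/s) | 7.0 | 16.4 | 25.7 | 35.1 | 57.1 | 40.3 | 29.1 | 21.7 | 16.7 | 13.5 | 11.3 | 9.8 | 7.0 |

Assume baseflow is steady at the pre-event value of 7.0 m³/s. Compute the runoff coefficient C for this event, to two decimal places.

C ≈ 0.68

ΣQ_DR = 199.7 m³/s; V = ΣQ_DR·Δt = 7.189 × 10^5 m³.
Runoff depth d = V / A = 23.96 mm.
C = d / P = 23.96 / 35.2 = 0.68.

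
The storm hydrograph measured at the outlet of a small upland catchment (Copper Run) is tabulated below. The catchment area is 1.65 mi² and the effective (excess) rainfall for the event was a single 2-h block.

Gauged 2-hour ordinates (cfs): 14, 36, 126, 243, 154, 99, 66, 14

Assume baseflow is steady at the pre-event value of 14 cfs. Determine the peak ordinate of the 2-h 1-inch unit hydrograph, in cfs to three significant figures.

U_p ≈ 190 cfs

Direct runoff: 0.0, 22.0, 112.0, 229.0, 140.0, 85.0, 52.0, 0.0 cfs; ΣQ_DR = 640.0 cfs, peak = 229.0 cfs.
Runoff depth d = ΣQ_DR·Δt / A = 640.0 × 7200 / (1.65 mi²) = 1.202 in.
The 1-inch UH is the DRH scaled by (1 in)/d, so U_p = 229.0 × 1/1.202 = 190 cfs.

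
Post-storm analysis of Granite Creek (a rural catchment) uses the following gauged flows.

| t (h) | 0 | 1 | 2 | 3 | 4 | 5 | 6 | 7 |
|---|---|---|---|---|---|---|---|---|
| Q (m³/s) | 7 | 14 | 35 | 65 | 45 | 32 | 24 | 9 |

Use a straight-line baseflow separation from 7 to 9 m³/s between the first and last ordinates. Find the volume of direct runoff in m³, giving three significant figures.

Direct-runoff ordinates (Q − Q_b): 0.00, 6.71, 27.43, 57.14, 36.86, 23.57, 15.29, 0.00 m³/s.
ΣQ_DR = 167.0 m³/s.
With Δt = 1 h = 3600 s, V = ΣQ_DR · Δt = 167.0 × 3600 = 6.01 × 10^5 m³.

V ≈ 6.01 × 10^5 m³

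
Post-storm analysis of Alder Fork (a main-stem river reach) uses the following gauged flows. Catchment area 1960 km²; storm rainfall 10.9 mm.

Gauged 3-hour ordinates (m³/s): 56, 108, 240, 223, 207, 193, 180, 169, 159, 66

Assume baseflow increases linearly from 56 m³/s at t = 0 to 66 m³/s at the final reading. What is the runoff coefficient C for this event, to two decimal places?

C ≈ 0.50

ΣQ_DR = 991.0 m³/s; V = ΣQ_DR·Δt = 1.070 × 10^7 m³.
Runoff depth d = V / A = 5.461 mm.
C = d / P = 5.461 / 10.9 = 0.50.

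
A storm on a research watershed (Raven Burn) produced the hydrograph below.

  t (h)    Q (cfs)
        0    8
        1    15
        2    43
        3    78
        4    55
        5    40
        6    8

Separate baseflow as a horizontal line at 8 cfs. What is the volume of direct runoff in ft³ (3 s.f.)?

Direct-runoff ordinates (Q − Q_b): 0.0, 7.0, 35.0, 70.0, 47.0, 32.0, 0.0 cfs.
ΣQ_DR = 191.0 cfs.
With Δt = 1 h = 3600 s, V = ΣQ_DR · Δt = 191.0 × 3600 = 6.88 × 10^5 ft³.

V ≈ 6.88 × 10^5 ft³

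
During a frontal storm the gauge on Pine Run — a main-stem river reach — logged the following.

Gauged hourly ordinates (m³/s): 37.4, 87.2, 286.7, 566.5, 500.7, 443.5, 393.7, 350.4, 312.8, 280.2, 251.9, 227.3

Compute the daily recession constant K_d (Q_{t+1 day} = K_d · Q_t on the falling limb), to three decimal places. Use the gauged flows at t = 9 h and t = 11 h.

K_d ≈ 0.081

Between t = 9 h and t = 11 h the flow falls from 280.2 to 227.3 m³/s over 2×1 h = 2 h.
Per-interval ratio K = (227.3/280.2)^(1/2) = 0.9007; K_d = K^(24/1) = 0.081.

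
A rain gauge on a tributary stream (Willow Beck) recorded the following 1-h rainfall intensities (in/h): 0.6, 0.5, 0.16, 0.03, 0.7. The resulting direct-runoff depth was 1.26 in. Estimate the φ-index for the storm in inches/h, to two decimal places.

Only the 3 blocks with intensity above φ contribute runoff: 0.6, 0.5, 0.7 in/h.
Σ(I−φ)·Δt = d  ⇒  (0.6+0.5+0.7 − 3φ)·1 = 1.26
φ = (1.800 − 1.26/1) / 3 = 0.18 in/h.

φ ≈ 0.18 in/h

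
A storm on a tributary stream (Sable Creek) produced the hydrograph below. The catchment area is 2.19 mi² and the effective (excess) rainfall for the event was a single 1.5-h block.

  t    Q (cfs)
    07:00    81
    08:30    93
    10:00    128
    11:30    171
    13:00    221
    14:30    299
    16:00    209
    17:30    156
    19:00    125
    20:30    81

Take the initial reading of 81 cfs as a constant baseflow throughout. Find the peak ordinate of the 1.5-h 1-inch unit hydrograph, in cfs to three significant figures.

Direct runoff: 0.0, 12.0, 47.0, 90.0, 140.0, 218.0, 128.0, 75.0, 44.0, 0.0 cfs; ΣQ_DR = 754.0 cfs, peak = 218.0 cfs.
Runoff depth d = ΣQ_DR·Δt / A = 754.0 × 5400 / (2.19 mi²) = 0.8003 in.
The 1-inch UH is the DRH scaled by (1 in)/d, so U_p = 218.0 × 1/0.8003 = 272 cfs.

U_p ≈ 272 cfs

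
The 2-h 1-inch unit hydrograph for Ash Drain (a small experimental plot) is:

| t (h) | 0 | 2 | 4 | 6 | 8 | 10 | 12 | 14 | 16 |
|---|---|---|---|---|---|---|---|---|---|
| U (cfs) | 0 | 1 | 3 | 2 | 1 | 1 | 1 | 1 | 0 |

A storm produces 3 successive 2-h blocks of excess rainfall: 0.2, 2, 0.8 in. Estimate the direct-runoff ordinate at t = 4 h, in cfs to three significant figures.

Q ≈ 2.60 cfs

By discrete convolution, Q_j = Σ (P_i / 1 in) · U_{j−i}.
At t = 4 h (j=2): Q = (0.2/1)·3 + (2/1)·1 + (0.8/1)·0 = 2.60 cfs.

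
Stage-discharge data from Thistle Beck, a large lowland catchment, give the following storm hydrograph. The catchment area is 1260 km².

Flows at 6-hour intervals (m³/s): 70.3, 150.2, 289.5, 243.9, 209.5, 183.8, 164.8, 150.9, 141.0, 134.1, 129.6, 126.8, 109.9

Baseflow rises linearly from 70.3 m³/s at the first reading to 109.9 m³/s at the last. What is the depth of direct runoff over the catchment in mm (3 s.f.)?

Direct runoff: 0.00, 76.60, 212.60, 163.70, 126.00, 97.00, 74.70, 57.50, 44.30, 34.10, 26.30, 20.20, 0.00 m³/s; ΣQ_DR = 933.0 m³/s.
V = ΣQ_DR · Δt = 933.0 × 21600 s = 2.015 × 10^7 m³.
Over A = 1260 km², depth = V / A = 16.0 mm.

d ≈ 16.0 mm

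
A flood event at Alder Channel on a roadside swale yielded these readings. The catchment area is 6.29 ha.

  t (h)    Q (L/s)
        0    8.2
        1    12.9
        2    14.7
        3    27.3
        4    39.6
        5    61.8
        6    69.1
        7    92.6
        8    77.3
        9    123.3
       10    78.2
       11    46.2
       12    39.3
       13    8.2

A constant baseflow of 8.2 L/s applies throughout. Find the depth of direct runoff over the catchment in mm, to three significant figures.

d ≈ 33.4 mm

Direct runoff: 0.0, 4.7, 6.5, 19.1, 31.4, 53.6, 60.9, 84.4, 69.1, 115.1, 70.0, 38.0, 31.1, 0.0 L/s; ΣQ_DR = 583.9 L/s.
V = ΣQ_DR · Δt = 583.9 × 3600 s = 2.102 × 10^6 L.
Over A = 6.29 ha, depth = V / A = 33.4 mm.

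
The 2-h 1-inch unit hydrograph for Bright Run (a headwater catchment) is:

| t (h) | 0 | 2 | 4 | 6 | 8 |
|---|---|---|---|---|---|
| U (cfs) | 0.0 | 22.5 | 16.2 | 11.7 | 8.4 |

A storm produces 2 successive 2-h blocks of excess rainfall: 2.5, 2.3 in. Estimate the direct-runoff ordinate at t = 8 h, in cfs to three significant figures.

By discrete convolution, Q_j = Σ (P_i / 1 in) · U_{j−i}.
At t = 8 h (j=4): Q = (2.5/1)·8.4 + (2.3/1)·11.7 = 47.9 cfs.

Q ≈ 47.9 cfs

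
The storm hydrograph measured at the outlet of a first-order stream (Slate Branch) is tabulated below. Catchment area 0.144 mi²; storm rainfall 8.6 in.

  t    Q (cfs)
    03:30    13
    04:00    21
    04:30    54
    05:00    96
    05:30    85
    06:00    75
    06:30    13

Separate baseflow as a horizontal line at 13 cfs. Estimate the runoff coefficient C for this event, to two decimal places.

C ≈ 0.17

ΣQ_DR = 266.0 cfs; V = ΣQ_DR·Δt = 4.788 × 10^5 ft³.
Runoff depth d = V / A = 1.431 in.
C = d / P = 1.431 / 8.6 = 0.17.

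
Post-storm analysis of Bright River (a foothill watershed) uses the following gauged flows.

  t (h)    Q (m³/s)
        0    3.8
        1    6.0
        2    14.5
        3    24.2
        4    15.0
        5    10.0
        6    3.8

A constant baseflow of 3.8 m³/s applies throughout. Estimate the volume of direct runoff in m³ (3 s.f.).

Direct-runoff ordinates (Q − Q_b): 0.0, 2.2, 10.7, 20.4, 11.2, 6.2, 0.0 m³/s.
ΣQ_DR = 50.70 m³/s.
With Δt = 1 h = 3600 s, V = ΣQ_DR · Δt = 50.70 × 3600 = 1.83 × 10^5 m³.

V ≈ 1.83 × 10^5 m³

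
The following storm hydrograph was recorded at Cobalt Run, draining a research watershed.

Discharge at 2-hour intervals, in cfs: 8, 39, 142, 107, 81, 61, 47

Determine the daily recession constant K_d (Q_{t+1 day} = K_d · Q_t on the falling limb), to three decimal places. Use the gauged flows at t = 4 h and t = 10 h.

K_d ≈ 0.034

Between t = 4 h and t = 10 h the flow falls from 142 to 61 cfs over 3×2 h = 6 h.
Per-interval ratio K = (61/142)^(1/3) = 0.7545; K_d = K^(24/2) = 0.034.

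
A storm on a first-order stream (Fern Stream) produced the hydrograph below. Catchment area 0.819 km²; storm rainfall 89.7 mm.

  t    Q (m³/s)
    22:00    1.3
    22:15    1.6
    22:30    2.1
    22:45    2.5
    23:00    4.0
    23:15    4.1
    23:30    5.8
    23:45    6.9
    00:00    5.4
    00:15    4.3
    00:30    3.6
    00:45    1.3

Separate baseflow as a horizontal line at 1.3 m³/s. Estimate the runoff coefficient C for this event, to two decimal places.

ΣQ_DR = 27.30 m³/s; V = ΣQ_DR·Δt = 24570 m³.
Runoff depth d = V / A = 30.00 mm.
C = d / P = 30.00 / 89.7 = 0.33.

C ≈ 0.33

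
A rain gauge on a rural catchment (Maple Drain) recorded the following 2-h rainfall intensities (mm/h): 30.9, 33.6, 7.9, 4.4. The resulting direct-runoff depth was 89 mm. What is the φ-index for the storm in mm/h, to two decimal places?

Only the 2 blocks with intensity above φ contribute runoff: 30.9, 33.6 mm/h.
Σ(I−φ)·Δt = d  ⇒  (30.9+33.6 − 2φ)·2 = 89
φ = (64.50 − 89/2) / 2 = 10.00 mm/h.

φ ≈ 10.00 mm/h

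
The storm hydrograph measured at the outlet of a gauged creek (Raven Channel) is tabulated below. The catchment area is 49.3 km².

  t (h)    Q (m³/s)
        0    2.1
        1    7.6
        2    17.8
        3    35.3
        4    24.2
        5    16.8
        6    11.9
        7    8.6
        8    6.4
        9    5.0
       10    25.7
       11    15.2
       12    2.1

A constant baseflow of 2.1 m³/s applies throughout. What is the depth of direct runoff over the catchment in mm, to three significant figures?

Direct runoff: 0.0, 5.5, 15.7, 33.2, 22.1, 14.7, 9.8, 6.5, 4.3, 2.9, 23.6, 13.1, 0.0 m³/s; ΣQ_DR = 151.4 m³/s.
V = ΣQ_DR · Δt = 151.4 × 3600 s = 5.450 × 10^5 m³.
Over A = 49.3 km², depth = V / A = 11.1 mm.

d ≈ 11.1 mm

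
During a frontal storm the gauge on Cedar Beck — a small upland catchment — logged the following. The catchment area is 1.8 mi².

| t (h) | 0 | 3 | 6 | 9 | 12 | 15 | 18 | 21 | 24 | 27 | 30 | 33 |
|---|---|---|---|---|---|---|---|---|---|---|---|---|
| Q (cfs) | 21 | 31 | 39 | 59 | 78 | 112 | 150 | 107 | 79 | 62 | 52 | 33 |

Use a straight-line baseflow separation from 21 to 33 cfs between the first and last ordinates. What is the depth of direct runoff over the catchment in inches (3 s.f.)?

Direct runoff: 0.00, 8.91, 15.82, 34.73, 52.64, 85.55, 122.45, 78.36, 49.27, 31.18, 20.09, 0.00 cfs; ΣQ_DR = 499.0 cfs.
V = ΣQ_DR · Δt = 499.0 × 10800 s = 5.389 × 10^6 ft³.
Over A = 1.8 mi², depth = V / A = 1.29 in.

d ≈ 1.29 in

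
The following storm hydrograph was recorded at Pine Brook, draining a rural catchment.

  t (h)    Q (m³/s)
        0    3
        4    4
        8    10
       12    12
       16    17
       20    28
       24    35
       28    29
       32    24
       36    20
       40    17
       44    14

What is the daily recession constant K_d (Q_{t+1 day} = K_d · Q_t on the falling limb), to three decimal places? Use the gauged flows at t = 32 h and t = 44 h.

Between t = 32 h and t = 44 h the flow falls from 24 to 14 m³/s over 3×4 h = 12 h.
Per-interval ratio K = (14/24)^(1/3) = 0.8355; K_d = K^(24/4) = 0.340.

K_d ≈ 0.340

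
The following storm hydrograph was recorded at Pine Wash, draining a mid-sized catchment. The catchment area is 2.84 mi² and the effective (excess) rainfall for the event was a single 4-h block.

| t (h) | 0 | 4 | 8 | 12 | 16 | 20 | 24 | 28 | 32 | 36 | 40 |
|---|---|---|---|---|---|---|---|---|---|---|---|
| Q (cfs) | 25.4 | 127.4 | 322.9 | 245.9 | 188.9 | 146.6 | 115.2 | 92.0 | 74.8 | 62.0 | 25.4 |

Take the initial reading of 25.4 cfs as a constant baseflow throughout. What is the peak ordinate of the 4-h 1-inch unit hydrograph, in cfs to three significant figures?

Direct runoff: 0.0, 102.0, 297.5, 220.5, 163.5, 121.2, 89.8, 66.6, 49.4, 36.6, 0.0 cfs; ΣQ_DR = 1147 cfs, peak = 297.5 cfs.
Runoff depth d = ΣQ_DR·Δt / A = 1147 × 14400 / (2.84 mi²) = 2.504 in.
The 1-inch UH is the DRH scaled by (1 in)/d, so U_p = 297.5 × 1/2.504 = 119 cfs.

U_p ≈ 119 cfs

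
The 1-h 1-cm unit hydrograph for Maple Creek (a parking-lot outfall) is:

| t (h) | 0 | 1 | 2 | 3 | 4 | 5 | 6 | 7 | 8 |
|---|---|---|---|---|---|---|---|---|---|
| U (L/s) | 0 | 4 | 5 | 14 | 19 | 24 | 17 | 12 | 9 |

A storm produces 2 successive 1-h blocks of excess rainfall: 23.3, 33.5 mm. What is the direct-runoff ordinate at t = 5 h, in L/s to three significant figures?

Q ≈ 120 L/s

By discrete convolution, Q_j = Σ (P_i / 10 mm) · U_{j−i}.
At t = 5 h (j=5): Q = (23.3/10)·24 + (33.5/10)·19 = 120 L/s.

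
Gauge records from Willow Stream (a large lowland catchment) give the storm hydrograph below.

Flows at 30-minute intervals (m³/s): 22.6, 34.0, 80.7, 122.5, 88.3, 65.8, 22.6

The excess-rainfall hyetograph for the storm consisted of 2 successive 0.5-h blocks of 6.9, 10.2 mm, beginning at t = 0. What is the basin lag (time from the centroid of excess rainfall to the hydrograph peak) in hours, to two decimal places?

Centroid of excess rainfall: t_c = Σ P_i·t̄_i / ΣP_i = 0.5482 h (block centres at 0.25, 0.75 h).
Hydrograph peak occurs at t = 1.5 h, so basin lag t_L = 1.5 − 0.5482 = 0.95 h.

t_L ≈ 0.95 h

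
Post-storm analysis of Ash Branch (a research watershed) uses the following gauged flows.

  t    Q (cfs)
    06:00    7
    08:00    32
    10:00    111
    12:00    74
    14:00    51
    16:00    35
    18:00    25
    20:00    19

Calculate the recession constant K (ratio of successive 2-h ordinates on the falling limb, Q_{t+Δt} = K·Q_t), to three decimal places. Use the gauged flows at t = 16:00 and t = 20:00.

K ≈ 0.737

Using the recession-limb readings at t = 16:00 and t = 20:00: Q falls from 35 to 19 cfs over 2 intervals.
K = (Q₂/Q₁)^(1/2) = (19/35)^(1/2) = 0.737.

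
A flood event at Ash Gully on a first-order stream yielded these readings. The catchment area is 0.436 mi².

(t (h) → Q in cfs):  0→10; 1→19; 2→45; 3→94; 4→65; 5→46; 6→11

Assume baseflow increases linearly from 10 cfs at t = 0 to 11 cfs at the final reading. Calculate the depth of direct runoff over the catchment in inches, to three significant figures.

d ≈ 0.769 in

Direct runoff: 0.00, 8.83, 34.67, 83.50, 54.33, 35.17, 0.00 cfs; ΣQ_DR = 216.5 cfs.
V = ΣQ_DR · Δt = 216.5 × 3600 s = 7.794 × 10^5 ft³.
Over A = 0.436 mi², depth = V / A = 0.769 in.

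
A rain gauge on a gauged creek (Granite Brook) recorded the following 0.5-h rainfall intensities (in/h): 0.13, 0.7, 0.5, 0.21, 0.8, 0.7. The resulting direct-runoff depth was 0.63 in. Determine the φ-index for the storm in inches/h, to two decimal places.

φ ≈ 0.36 in/h

Only the 4 blocks with intensity above φ contribute runoff: 0.7, 0.5, 0.8, 0.7 in/h.
Σ(I−φ)·Δt = d  ⇒  (0.7+0.5+0.8+0.7 − 4φ)·0.5 = 0.63
φ = (2.700 − 0.63/0.5) / 4 = 0.36 in/h.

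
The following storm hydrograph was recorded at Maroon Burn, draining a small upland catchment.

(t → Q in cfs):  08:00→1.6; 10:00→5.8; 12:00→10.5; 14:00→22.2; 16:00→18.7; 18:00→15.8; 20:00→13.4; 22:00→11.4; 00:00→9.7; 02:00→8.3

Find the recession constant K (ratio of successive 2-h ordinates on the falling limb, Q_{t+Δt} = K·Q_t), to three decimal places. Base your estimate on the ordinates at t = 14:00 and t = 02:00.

Using the recession-limb readings at t = 14:00 and t = 02:00: Q falls from 22.2 to 8.3 cfs over 6 intervals.
K = (Q₂/Q₁)^(1/6) = (8.3/22.2)^(1/6) = 0.849.

K ≈ 0.849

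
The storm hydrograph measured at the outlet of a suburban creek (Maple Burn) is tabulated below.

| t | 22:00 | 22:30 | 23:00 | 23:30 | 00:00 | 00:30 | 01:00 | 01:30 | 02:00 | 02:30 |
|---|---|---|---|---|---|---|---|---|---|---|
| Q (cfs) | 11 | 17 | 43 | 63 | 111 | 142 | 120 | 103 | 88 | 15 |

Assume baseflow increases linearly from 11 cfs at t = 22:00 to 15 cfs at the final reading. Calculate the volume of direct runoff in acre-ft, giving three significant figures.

V ≈ 24.1 acre-ft

Direct-runoff ordinates (Q − Q_b): 0.00, 5.56, 31.11, 50.67, 98.22, 128.78, 106.33, 88.89, 73.44, 0.00 cfs.
ΣQ_DR = 583.0 cfs.
With Δt = 0.5 h = 1800 s, V = ΣQ_DR · Δt = 583.0 × 1800 = 1.05 × 10^6 ft³ = 24.1 acre-ft.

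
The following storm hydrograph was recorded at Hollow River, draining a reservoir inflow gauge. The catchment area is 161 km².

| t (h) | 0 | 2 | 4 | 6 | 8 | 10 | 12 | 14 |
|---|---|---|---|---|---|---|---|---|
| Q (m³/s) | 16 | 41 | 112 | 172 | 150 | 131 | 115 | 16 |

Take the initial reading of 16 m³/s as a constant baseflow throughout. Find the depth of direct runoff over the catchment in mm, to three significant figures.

d ≈ 28.0 mm

Direct runoff: 0.0, 25.0, 96.0, 156.0, 134.0, 115.0, 99.0, 0.0 m³/s; ΣQ_DR = 625.0 m³/s.
V = ΣQ_DR · Δt = 625.0 × 7200 s = 4.500 × 10^6 m³.
Over A = 161 km², depth = V / A = 28.0 mm.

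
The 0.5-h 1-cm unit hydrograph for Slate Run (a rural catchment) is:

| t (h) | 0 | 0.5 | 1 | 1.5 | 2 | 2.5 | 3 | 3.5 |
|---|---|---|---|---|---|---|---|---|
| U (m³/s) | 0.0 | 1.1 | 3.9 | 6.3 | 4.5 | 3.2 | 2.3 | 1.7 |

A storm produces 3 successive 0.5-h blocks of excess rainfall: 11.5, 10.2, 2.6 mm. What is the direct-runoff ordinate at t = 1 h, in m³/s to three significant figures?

Q ≈ 5.61 m³/s

By discrete convolution, Q_j = Σ (P_i / 10 mm) · U_{j−i}.
At t = 1 h (j=2): Q = (11.5/10)·3.9 + (10.2/10)·1.1 + (2.6/10)·0.0 = 5.61 m³/s.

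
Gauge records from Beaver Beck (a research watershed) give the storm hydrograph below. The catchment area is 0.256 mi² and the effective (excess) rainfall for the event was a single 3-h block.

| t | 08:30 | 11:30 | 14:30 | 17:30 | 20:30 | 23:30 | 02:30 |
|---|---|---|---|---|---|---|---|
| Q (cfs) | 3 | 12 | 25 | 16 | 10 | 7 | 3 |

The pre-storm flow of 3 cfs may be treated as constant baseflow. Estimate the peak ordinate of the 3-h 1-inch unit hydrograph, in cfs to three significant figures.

Direct runoff: 0.0, 9.0, 22.0, 13.0, 7.0, 4.0, 0.0 cfs; ΣQ_DR = 55.00 cfs, peak = 22.0 cfs.
Runoff depth d = ΣQ_DR·Δt / A = 55.00 × 10800 / (0.256 mi²) = 0.9988 in.
The 1-inch UH is the DRH scaled by (1 in)/d, so U_p = 22.0 × 1/0.9988 = 22.0 cfs.

U_p ≈ 22.0 cfs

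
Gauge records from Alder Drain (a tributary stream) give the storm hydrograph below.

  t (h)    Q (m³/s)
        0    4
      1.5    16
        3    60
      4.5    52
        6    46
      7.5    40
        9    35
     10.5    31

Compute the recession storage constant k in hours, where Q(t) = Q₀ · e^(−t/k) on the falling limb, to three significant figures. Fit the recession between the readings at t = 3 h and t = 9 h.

On the falling limb, Q drops from 60 to 35 m³/s between t = 3 h and t = 9 h (Δt = 6 h).
k = −Δt / ln(Q₂/Q₁) = −6 / ln(35/60) = 11.1 h.

k ≈ 11.1 h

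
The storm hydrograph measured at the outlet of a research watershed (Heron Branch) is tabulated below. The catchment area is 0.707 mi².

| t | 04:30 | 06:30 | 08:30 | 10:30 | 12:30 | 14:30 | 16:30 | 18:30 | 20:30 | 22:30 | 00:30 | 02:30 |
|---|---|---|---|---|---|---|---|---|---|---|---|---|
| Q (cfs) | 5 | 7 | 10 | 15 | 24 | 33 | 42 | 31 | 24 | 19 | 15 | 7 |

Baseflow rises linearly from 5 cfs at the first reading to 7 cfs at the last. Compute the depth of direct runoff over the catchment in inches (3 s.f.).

Direct runoff: 0.00, 1.82, 4.64, 9.45, 18.27, 27.09, 35.91, 24.73, 17.55, 12.36, 8.18, 0.00 cfs; ΣQ_DR = 160.0 cfs.
V = ΣQ_DR · Δt = 160.0 × 7200 s = 1.152 × 10^6 ft³.
Over A = 0.707 mi², depth = V / A = 0.701 in.

d ≈ 0.701 in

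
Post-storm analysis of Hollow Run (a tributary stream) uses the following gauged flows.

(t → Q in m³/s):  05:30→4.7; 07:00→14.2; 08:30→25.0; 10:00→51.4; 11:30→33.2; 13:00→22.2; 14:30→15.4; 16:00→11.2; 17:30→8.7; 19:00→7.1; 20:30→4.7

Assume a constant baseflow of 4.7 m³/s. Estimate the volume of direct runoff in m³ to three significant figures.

V ≈ 7.89 × 10^5 m³

Direct-runoff ordinates (Q − Q_b): 0.0, 9.5, 20.3, 46.7, 28.5, 17.5, 10.7, 6.5, 4.0, 2.4, 0.0 m³/s.
ΣQ_DR = 146.1 m³/s.
With Δt = 1.5 h = 5400 s, V = ΣQ_DR · Δt = 146.1 × 5400 = 7.89 × 10^5 m³.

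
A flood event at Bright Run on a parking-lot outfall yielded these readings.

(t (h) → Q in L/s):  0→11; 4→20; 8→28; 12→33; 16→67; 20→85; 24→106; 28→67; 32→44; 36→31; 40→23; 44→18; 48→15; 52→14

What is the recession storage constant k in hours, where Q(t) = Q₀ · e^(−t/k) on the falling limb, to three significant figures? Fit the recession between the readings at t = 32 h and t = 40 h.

k ≈ 12.3 h

On the falling limb, Q drops from 44 to 23 L/s between t = 32 h and t = 40 h (Δt = 8 h).
k = −Δt / ln(Q₂/Q₁) = −8 / ln(23/44) = 12.3 h.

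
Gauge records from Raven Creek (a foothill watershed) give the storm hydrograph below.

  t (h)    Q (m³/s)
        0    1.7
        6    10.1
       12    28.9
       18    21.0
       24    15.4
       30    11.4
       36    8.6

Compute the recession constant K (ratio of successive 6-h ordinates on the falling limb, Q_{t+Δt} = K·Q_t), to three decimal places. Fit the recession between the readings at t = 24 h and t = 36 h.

K ≈ 0.747

Using the recession-limb readings at t = 24 h and t = 36 h: Q falls from 15.4 to 8.6 m³/s over 2 intervals.
K = (Q₂/Q₁)^(1/2) = (8.6/15.4)^(1/2) = 0.747.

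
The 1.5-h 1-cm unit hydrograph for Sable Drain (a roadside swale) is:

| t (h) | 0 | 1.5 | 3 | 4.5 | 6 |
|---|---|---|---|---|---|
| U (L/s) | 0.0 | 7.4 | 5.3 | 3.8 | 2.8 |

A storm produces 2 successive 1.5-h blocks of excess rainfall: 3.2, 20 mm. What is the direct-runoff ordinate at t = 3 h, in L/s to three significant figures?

Q ≈ 16.5 L/s

By discrete convolution, Q_j = Σ (P_i / 10 mm) · U_{j−i}.
At t = 3 h (j=2): Q = (3.2/10)·5.3 + (20/10)·7.4 = 16.5 L/s.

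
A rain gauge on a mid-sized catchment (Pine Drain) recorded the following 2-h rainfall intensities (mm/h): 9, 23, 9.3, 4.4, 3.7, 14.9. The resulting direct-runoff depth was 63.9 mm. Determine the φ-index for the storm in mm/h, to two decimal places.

Only the 4 blocks with intensity above φ contribute runoff: 9, 23, 9.3, 14.9 mm/h.
Σ(I−φ)·Δt = d  ⇒  (9+23+9.3+14.9 − 4φ)·2 = 63.9
φ = (56.20 − 63.9/2) / 4 = 6.06 mm/h.

φ ≈ 6.06 mm/h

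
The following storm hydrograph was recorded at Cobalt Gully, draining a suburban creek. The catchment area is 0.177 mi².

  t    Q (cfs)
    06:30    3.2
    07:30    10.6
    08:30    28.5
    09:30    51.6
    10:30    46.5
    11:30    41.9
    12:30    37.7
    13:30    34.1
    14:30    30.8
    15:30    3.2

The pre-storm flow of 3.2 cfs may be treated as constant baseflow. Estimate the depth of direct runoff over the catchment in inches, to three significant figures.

Direct runoff: 0.0, 7.4, 25.3, 48.4, 43.3, 38.7, 34.5, 30.9, 27.6, 0.0 cfs; ΣQ_DR = 256.1 cfs.
V = ΣQ_DR · Δt = 256.1 × 3600 s = 9.220 × 10^5 ft³.
Over A = 0.177 mi², depth = V / A = 2.24 in.

d ≈ 2.24 in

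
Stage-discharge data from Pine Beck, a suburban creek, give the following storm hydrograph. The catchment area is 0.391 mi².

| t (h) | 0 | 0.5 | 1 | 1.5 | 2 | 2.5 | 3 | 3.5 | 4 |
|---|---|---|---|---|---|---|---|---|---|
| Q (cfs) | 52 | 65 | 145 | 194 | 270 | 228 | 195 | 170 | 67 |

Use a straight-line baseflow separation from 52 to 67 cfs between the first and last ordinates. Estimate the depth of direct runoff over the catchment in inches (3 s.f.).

Direct runoff: 0.00, 11.12, 89.25, 136.38, 210.50, 166.62, 131.75, 104.88, 0.00 cfs; ΣQ_DR = 850.5 cfs.
V = ΣQ_DR · Δt = 850.5 × 1800 s = 1.531 × 10^6 ft³.
Over A = 0.391 mi², depth = V / A = 1.69 in.

d ≈ 1.69 in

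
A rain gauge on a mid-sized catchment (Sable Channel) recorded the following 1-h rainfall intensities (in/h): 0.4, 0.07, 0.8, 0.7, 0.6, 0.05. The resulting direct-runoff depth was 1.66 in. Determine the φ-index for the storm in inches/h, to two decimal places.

φ ≈ 0.21 in/h

Only the 4 blocks with intensity above φ contribute runoff: 0.4, 0.8, 0.7, 0.6 in/h.
Σ(I−φ)·Δt = d  ⇒  (0.4+0.8+0.7+0.6 − 4φ)·1 = 1.66
φ = (2.500 − 1.66/1) / 4 = 0.21 in/h.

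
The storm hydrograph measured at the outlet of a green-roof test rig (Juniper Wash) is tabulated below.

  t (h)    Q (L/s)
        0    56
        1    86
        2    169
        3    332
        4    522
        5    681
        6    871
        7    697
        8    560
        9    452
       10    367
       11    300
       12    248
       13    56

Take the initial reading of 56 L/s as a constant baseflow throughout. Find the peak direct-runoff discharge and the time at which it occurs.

Subtracting baseflow gives direct-runoff ordinates: 0.0, 30.0, 113.0, 276.0, 466.0, 625.0, 815.0, 641.0, 504.0, 396.0, 311.0, 244.0, 192.0, 0.0 L/s.
The maximum is 815.0 L/s, occurring at the reading for t = 6 h.

Q_p = 815.0 L/s at t = 6 h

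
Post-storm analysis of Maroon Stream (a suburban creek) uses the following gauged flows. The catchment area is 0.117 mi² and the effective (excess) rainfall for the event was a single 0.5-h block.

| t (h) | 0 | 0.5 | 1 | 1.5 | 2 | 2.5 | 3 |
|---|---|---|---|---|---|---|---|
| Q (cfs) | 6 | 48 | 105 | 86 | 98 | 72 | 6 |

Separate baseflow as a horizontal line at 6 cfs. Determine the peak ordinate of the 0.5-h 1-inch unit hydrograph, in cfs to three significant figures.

U_p ≈ 39.4 cfs

Direct runoff: 0.0, 42.0, 99.0, 80.0, 92.0, 66.0, 0.0 cfs; ΣQ_DR = 379.0 cfs, peak = 99.0 cfs.
Runoff depth d = ΣQ_DR·Δt / A = 379.0 × 1800 / (0.117 mi²) = 2.510 in.
The 1-inch UH is the DRH scaled by (1 in)/d, so U_p = 99.0 × 1/2.510 = 39.4 cfs.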